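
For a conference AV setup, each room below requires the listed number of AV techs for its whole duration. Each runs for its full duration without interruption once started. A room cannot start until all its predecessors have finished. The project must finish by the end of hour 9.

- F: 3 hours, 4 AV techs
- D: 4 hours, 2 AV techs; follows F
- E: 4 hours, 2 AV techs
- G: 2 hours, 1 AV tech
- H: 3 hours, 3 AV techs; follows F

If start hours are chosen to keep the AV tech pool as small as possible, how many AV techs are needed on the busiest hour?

Early-start (F@1, D@4, E@1, G@1, H@4) gives peak 7: h1:7  h2:7  h3:6  h4:7  h5:5  h6:5  h7:2  h8:0  h9:0.
Shift G→4, H→5.
Schedule F@1, D@4, E@1, G@4, H@5: h1:6  h2:6  h3:6  h4:5  h5:6  h6:5  h7:5  h8:0  h9:0 — peak 6.

6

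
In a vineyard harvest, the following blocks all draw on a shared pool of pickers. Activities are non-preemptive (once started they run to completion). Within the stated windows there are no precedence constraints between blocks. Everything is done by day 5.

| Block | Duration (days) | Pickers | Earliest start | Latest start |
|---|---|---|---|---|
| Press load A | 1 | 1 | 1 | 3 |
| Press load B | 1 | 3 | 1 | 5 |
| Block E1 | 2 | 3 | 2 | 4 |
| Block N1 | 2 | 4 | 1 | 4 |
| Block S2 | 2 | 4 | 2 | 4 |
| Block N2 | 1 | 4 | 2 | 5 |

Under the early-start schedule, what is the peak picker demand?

15

Early-start schedule: Press load A@1, Press load B@1, Block E1@2, Block N1@1, Block S2@2, Block N2@2.
Load per day: day 1: 8, day 2: 15, day 3: 7, day 4: 0, day 5: 0.
Peak is 15.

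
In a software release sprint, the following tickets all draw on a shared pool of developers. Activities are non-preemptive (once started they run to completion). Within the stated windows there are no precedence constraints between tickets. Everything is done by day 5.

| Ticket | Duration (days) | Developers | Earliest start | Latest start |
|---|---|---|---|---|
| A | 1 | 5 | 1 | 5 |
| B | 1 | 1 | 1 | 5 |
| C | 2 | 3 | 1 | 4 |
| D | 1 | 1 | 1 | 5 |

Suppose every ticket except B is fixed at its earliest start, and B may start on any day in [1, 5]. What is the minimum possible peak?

B@1: d1:10  d2:3  d3:0  d4:0  d5:0 → peak 10
B@2: d1:9  d2:4  d3:0  d4:0  d5:0 → peak 9
B@3: d1:9  d2:3  d3:1  d4:0  d5:0 → peak 9
B@4: d1:9  d2:3  d3:0  d4:1  d5:0 → peak 9
B@5: d1:9  d2:3  d3:0  d4:0  d5:1 → peak 9
Best is B@2, peak 9.

9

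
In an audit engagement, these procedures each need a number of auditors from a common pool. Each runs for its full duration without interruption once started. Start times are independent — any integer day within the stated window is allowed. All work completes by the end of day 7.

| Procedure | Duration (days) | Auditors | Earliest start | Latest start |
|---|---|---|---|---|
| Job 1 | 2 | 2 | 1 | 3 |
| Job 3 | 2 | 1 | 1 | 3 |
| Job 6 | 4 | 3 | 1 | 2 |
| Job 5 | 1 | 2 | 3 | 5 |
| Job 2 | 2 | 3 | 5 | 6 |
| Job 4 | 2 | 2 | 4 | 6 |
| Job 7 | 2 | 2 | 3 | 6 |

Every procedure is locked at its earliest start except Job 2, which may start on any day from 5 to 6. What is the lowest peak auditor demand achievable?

7

Job 2@5: d1:6  d2:6  d3:7  d4:7  d5:5  d6:3  d7:0 → peak 7
Job 2@6: d1:6  d2:6  d3:7  d4:7  d5:2  d6:3  d7:3 → peak 7
Best is Job 2@5, peak 7.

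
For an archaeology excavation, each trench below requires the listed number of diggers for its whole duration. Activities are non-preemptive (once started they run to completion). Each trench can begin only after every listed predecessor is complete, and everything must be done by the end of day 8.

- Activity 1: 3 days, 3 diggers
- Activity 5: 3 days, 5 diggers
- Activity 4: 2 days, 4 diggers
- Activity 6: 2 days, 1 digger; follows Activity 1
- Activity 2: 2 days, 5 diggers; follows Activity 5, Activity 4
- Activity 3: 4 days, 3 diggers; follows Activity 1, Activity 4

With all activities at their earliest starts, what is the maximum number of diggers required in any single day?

Early-start schedule: Activity 1@1, Activity 5@1, Activity 4@1, Activity 6@4, Activity 2@4, Activity 3@4.
Load per day: day 1: 12, day 2: 12, day 3: 8, day 4: 9, day 5: 9, day 6: 3, day 7: 3, day 8: 0.
Peak is 12.

12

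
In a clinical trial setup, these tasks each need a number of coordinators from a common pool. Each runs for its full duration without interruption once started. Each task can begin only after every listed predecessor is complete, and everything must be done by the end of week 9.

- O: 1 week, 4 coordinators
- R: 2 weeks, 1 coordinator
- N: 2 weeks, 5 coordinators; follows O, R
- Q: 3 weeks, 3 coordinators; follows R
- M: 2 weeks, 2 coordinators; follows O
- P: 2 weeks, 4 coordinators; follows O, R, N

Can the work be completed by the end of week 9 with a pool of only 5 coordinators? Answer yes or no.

yes

Schedule O@1, R@1, N@3, Q@5, M@5, P@8: w1:5  w2:1  w3:5  w4:5  w5:5  w6:5  w7:3  w8:4  w9:4 — peak 5 ≤ 5.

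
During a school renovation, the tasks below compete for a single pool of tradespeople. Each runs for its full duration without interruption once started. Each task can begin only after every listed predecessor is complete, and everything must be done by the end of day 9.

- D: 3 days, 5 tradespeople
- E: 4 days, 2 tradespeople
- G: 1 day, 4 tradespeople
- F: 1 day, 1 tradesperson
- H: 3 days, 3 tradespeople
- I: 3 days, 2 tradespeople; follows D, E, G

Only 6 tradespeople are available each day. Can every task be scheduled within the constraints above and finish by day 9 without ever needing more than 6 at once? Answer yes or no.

no

The minimum achievable peak is 7; 6 < 7, so no feasible schedule stays within the cap.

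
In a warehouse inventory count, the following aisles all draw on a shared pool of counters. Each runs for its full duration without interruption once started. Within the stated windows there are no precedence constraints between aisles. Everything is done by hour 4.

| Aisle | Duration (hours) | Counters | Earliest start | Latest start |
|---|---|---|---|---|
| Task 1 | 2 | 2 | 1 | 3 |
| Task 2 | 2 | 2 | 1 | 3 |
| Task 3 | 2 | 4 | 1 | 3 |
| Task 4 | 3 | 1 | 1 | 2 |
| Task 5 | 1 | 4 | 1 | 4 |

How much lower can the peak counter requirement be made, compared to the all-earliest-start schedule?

Early-start peak: h1:13  h2:9  h3:1  h4:0 ⇒ 13.
Leveled (Task 1@1, Task 2@2, Task 3@3, Task 4@1, Task 5@1): h1:7  h2:5  h3:7  h4:4 ⇒ 7.
Reduction 13 − 7 = 6.

6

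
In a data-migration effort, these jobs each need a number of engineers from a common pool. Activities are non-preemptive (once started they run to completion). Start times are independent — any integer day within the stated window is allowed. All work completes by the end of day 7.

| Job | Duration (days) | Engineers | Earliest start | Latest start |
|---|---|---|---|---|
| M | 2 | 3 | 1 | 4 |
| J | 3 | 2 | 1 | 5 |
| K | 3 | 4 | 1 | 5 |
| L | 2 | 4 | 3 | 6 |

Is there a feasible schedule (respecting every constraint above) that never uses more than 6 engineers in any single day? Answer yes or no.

yes

Schedule M@1, J@1, K@3, L@6: d1:5  d2:5  d3:6  d4:4  d5:4  d6:4  d7:4 — peak 6 ≤ 6.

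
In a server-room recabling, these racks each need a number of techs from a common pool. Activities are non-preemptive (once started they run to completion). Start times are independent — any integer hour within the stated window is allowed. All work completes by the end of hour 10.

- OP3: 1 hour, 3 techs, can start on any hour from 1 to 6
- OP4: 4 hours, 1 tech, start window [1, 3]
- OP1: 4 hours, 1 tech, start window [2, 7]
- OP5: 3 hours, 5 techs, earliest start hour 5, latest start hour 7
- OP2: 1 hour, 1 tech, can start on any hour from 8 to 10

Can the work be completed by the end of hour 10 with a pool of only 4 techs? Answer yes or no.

no

The minimum achievable peak is 5; 4 < 5, so no feasible schedule stays within the cap.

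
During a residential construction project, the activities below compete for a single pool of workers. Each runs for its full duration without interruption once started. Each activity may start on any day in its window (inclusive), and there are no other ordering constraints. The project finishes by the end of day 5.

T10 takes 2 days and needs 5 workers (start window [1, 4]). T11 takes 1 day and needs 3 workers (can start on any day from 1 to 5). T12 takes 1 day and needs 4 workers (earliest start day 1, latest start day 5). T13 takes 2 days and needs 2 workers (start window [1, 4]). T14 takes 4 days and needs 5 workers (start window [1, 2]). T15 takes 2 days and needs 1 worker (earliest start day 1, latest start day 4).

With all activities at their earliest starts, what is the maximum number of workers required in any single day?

20

Early-start schedule: T10@1, T11@1, T12@1, T13@1, T14@1, T15@1.
Load per day: day 1: 20, day 2: 13, day 3: 5, day 4: 5, day 5: 0.
Peak is 20.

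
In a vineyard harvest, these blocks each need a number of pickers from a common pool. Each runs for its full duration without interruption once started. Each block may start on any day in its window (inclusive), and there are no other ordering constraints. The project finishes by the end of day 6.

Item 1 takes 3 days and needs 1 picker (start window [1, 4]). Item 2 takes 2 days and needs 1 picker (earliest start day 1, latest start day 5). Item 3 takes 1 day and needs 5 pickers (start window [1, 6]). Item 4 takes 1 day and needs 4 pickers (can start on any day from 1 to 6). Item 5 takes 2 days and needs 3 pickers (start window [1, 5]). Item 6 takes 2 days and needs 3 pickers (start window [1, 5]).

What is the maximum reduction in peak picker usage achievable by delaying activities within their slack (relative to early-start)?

12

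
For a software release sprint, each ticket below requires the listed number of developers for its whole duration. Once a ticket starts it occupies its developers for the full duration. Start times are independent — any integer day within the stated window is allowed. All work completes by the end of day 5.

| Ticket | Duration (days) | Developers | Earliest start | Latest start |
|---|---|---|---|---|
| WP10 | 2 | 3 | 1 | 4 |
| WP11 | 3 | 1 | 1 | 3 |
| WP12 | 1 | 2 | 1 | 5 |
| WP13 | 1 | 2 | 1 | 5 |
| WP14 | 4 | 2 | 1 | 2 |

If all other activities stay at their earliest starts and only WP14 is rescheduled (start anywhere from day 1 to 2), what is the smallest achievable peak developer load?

8

WP14@1: d1:10  d2:6  d3:3  d4:2  d5:0 → peak 10
WP14@2: d1:8  d2:6  d3:3  d4:2  d5:2 → peak 8
Best is WP14@2, peak 8.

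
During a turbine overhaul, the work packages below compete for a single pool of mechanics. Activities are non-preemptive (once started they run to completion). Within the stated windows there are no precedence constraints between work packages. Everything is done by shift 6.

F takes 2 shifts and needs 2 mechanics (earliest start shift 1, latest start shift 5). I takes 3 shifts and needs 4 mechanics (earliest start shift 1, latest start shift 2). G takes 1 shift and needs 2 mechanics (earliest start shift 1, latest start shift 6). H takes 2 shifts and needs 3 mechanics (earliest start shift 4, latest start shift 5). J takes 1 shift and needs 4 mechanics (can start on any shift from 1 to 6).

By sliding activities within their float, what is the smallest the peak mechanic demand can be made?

6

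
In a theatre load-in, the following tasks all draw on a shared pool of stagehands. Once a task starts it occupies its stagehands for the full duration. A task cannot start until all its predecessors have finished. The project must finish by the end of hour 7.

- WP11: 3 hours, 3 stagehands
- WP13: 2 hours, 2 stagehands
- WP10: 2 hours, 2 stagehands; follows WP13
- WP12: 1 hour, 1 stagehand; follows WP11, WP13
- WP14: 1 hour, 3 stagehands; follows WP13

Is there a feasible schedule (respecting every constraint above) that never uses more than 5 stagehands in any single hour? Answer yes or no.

yes

Schedule WP11@1, WP13@1, WP10@3, WP12@4, WP14@5: h1:5  h2:5  h3:5  h4:3  h5:3  h6:0  h7:0 — peak 5 ≤ 5.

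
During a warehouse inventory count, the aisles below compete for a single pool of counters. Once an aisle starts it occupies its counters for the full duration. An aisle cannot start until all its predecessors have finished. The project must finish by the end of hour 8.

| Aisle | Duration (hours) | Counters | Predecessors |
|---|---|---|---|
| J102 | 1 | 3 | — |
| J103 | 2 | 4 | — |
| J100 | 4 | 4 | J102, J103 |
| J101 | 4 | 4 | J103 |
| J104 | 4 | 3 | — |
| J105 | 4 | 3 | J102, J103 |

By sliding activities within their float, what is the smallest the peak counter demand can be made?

11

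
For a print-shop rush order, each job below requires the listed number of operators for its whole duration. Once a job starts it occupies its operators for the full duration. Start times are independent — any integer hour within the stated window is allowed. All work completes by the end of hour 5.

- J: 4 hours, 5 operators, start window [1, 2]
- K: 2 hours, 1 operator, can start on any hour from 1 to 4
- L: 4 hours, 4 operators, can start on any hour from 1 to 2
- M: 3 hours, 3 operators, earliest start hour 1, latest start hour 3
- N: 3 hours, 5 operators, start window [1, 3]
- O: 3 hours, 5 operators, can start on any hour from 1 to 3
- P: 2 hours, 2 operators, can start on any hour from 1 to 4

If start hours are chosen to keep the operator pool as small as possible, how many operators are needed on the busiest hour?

22

Early-start (J@1, K@1, L@1, M@1, N@1, O@1, P@1) gives peak 25: h1:25  h2:25  h3:22  h4:9  h5:0.
Shift O→3.
Schedule J@1, K@1, L@1, M@1, N@1, O@3, P@1: h1:20  h2:20  h3:22  h4:14  h5:5 — peak 22.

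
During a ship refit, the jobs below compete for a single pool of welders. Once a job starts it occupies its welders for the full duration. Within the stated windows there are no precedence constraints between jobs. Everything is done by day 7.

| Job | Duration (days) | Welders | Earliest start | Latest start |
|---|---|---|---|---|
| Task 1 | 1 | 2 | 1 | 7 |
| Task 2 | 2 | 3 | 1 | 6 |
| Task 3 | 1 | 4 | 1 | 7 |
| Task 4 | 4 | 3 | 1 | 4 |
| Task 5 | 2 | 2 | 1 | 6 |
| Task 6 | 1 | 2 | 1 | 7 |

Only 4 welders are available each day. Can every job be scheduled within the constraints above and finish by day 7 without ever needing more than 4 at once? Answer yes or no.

no

Total welder-days = 30; over 7 days the average is 30/7 > 4, so some day must exceed 4.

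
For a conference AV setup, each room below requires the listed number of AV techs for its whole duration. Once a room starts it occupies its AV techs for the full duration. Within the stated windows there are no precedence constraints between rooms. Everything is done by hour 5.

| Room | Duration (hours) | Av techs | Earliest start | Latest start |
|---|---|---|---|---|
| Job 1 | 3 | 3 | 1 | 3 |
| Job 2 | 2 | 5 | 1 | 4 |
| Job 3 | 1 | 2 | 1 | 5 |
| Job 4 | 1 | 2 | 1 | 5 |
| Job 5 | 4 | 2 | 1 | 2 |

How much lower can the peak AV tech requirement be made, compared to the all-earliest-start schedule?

Early-start peak: h1:14  h2:10  h3:5  h4:2  h5:0 ⇒ 14.
Leveled (Job 1@1, Job 2@4, Job 3@1, Job 4@1, Job 5@2): h1:7  h2:5  h3:5  h4:7  h5:7 ⇒ 7.
Reduction 14 − 7 = 7.

7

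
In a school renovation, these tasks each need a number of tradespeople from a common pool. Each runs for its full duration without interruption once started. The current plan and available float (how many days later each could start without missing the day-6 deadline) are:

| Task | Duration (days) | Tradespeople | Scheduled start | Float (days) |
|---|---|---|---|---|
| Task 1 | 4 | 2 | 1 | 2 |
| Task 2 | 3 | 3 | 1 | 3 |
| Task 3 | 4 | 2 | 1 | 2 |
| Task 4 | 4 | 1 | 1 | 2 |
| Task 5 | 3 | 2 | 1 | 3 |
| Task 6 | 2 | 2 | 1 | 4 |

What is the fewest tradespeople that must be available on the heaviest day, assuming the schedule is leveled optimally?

8

Early-start (Task 1@1, Task 2@1, Task 3@1, Task 4@1, Task 5@1, Task 6@1) gives peak 12: d1:12  d2:12  d3:10  d4:5  d5:0  d6:0.
Shift Task 5→4, Task 6→5.
Schedule Task 1@1, Task 2@1, Task 3@1, Task 4@1, Task 5@4, Task 6@5: d1:8  d2:8  d3:8  d4:7  d5:4  d6:4 — peak 8.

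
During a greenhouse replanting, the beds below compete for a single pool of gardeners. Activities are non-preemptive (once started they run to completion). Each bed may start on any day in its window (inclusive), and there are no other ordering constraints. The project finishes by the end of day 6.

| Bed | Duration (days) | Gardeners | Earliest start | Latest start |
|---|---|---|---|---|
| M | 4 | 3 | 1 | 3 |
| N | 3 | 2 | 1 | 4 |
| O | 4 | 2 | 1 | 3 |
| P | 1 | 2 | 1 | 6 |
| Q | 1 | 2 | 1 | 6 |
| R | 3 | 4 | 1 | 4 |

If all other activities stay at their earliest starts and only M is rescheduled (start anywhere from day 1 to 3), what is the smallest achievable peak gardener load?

M@1: d1:15  d2:11  d3:11  d4:5  d5:0  d6:0 → peak 15
M@2: d1:12  d2:11  d3:11  d4:5  d5:3  d6:0 → peak 12
M@3: d1:12  d2:8  d3:11  d4:5  d5:3  d6:3 → peak 12
Best is M@2, peak 12.

12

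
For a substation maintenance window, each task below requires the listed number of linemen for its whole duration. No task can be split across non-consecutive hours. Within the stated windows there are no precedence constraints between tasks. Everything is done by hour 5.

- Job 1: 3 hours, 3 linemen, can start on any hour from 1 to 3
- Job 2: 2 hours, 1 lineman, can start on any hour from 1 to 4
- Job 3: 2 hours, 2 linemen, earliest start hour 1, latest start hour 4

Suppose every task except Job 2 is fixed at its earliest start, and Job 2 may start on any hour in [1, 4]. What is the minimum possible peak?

5

Job 2@1: h1:6  h2:6  h3:3  h4:0  h5:0 → peak 6
Job 2@2: h1:5  h2:6  h3:4  h4:0  h5:0 → peak 6
Job 2@3: h1:5  h2:5  h3:4  h4:1  h5:0 → peak 5
Job 2@4: h1:5  h2:5  h3:3  h4:1  h5:1 → peak 5
Best is Job 2@3, peak 5.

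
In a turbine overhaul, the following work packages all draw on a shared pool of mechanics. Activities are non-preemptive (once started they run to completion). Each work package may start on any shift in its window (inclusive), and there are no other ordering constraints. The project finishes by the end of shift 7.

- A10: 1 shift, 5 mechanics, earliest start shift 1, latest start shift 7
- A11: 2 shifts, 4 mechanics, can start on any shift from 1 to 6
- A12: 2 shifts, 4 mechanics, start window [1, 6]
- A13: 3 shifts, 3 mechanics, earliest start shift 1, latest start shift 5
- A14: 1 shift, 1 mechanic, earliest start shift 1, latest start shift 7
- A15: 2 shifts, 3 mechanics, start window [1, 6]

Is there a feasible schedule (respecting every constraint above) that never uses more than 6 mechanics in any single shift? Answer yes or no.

no

The minimum achievable peak is 7; 6 < 7, so no feasible schedule stays within the cap.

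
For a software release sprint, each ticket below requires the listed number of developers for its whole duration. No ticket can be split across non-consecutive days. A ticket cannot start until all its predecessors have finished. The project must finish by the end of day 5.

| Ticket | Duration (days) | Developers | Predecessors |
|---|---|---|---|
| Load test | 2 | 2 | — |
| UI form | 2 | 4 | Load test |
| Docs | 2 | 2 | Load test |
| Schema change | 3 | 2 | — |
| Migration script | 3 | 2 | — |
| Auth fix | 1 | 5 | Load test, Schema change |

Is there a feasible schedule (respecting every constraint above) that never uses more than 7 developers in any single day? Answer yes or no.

The minimum achievable peak is 8; 7 < 8, so no feasible schedule stays within the cap.

no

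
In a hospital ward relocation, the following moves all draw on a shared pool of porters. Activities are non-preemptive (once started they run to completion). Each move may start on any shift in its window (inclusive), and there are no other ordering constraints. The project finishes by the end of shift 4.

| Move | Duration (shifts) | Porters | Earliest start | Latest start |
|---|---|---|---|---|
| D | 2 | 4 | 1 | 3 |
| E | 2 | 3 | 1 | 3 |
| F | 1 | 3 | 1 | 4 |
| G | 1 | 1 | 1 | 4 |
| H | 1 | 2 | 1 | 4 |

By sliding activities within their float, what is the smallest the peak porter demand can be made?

6

Early-start (D@1, E@1, F@1, G@1, H@1) gives peak 13: s1:13  s2:7  s3:0  s4:0.
Shift E→3, F→3, H→2.
Schedule D@1, E@3, F@3, G@1, H@2: s1:5  s2:6  s3:6  s4:3 — peak 6.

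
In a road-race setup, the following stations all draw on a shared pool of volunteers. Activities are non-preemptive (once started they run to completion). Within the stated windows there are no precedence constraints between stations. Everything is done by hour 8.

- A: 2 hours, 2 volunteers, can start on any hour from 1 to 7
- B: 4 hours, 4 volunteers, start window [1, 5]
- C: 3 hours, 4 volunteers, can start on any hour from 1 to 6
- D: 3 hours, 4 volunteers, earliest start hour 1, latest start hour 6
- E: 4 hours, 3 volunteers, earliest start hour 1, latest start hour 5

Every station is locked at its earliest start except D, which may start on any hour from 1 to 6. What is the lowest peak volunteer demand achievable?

D@1: h1:17  h2:17  h3:15  h4:7  h5:0  h6:0  h7:0  h8:0 → peak 17
D@2: h1:13  h2:17  h3:15  h4:11  h5:0  h6:0  h7:0  h8:0 → peak 17
D@3: h1:13  h2:13  h3:15  h4:11  h5:4  h6:0  h7:0  h8:0 → peak 15
D@4: h1:13  h2:13  h3:11  h4:11  h5:4  h6:4  h7:0  h8:0 → peak 13
D@5: h1:13  h2:13  h3:11  h4:7  h5:4  h6:4  h7:4  h8:0 → peak 13
D@6: h1:13  h2:13  h3:11  h4:7  h5:0  h6:4  h7:4  h8:4 → peak 13
Best is D@4, peak 13.

13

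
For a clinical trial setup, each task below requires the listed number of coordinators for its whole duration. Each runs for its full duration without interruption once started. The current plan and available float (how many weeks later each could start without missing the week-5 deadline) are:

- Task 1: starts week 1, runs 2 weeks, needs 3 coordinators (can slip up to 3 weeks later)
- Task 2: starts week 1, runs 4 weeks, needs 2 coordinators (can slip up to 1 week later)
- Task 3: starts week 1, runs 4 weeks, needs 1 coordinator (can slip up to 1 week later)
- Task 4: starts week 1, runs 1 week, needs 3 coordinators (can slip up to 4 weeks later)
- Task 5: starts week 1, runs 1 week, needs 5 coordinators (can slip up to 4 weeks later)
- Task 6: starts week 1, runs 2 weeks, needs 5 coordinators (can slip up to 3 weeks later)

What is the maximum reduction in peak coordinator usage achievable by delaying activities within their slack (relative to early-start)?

Early-start peak: w1:19  w2:11  w3:3  w4:3  w5:0 ⇒ 19.
Leveled (Task 1@1, Task 2@1, Task 3@1, Task 4@5, Task 5@3, Task 6@4): w1:6  w2:6  w3:8  w4:8  w5:8 ⇒ 8.
Reduction 19 − 8 = 11.

11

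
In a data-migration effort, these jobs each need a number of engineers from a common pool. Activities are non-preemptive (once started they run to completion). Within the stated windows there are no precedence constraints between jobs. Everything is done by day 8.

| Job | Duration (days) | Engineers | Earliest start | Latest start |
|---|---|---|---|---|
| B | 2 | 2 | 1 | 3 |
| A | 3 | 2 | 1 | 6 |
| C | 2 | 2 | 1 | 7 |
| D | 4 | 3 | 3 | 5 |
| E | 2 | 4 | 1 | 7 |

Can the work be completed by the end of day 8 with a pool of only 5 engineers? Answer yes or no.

yes

Schedule B@1, A@1, C@4, D@3, E@7: d1:4  d2:4  d3:5  d4:5  d5:5  d6:3  d7:4  d8:4 — peak 5 ≤ 5.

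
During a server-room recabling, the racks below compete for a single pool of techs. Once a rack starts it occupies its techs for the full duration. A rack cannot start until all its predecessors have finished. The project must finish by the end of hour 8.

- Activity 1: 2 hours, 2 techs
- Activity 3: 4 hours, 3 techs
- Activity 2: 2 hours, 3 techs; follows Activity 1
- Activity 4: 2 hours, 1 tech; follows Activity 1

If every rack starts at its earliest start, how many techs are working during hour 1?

At early start, hour 1 has: Activity 1, Activity 3.
Demand: 2 + 3 = 5.

5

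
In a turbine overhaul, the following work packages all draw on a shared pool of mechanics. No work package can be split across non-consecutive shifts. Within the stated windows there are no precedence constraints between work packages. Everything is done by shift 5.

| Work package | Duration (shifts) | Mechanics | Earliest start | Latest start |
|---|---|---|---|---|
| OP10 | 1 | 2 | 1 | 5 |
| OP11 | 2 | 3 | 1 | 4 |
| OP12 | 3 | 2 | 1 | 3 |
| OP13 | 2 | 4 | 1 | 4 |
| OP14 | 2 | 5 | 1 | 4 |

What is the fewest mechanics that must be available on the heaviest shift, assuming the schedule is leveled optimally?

7

Early-start (OP10@1, OP11@1, OP12@1, OP13@1, OP14@1) gives peak 16: s1:16  s2:14  s3:2  s4:0  s5:0.
Shift OP12→3, OP13→2, OP14→4.
Schedule OP10@1, OP11@1, OP12@3, OP13@2, OP14@4: s1:5  s2:7  s3:6  s4:7  s5:7 — peak 7.
Total mechanic-shifts = 32 over 5 shifts ⇒ peak ≥ ⌈32/5⌉ = 7, so 7 is optimal.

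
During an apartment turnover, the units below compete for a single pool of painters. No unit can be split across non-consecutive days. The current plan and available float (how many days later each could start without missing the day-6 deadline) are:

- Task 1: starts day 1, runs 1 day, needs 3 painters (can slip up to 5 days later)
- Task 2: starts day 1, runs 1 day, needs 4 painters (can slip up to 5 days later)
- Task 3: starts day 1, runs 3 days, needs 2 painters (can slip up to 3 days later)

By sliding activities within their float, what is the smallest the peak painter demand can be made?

Early-start (Task 1@1, Task 2@1, Task 3@1) gives peak 9: d1:9  d2:2  d3:2  d4:0  d5:0  d6:0.
Shift Task 2→2, Task 3→3.
Schedule Task 1@1, Task 2@2, Task 3@3: d1:3  d2:4  d3:2  d4:2  d5:2  d6:0 — peak 4.

4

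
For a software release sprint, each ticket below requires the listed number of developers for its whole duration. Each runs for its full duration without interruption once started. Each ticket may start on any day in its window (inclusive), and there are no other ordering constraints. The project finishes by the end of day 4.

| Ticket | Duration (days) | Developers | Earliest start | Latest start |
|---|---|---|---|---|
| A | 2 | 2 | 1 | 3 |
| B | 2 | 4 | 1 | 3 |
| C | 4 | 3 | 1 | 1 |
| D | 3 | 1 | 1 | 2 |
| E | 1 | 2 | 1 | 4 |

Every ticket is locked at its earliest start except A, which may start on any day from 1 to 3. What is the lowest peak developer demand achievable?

10

A@1: d1:12  d2:10  d3:4  d4:3 → peak 12
A@2: d1:10  d2:10  d3:6  d4:3 → peak 10
A@3: d1:10  d2:8  d3:6  d4:5 → peak 10
Best is A@2, peak 10.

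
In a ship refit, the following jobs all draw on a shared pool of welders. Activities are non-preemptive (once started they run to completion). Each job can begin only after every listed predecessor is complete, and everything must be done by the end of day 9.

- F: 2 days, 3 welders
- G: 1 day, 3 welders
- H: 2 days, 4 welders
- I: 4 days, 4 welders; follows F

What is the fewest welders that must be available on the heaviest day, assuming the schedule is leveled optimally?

Early-start (F@1, G@1, H@1, I@3) gives peak 10: d1:10  d2:7  d3:4  d4:4  d5:4  d6:4  d7:0  d8:0  d9:0.
Shift G→3, H→4, I→6.
Schedule F@1, G@3, H@4, I@6: d1:3  d2:3  d3:3  d4:4  d5:4  d6:4  d7:4  d8:4  d9:4 — peak 4.
Total welder-days = 33 over 9 days ⇒ peak ≥ ⌈33/9⌉ = 4, so 4 is optimal.

4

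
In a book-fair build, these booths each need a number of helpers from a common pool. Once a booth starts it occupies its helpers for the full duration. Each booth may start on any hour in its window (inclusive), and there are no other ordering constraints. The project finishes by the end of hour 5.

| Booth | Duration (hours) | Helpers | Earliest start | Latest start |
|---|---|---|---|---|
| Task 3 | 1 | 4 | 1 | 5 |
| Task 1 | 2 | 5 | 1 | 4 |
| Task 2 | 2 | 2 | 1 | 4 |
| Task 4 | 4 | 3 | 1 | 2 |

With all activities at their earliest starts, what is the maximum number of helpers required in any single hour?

Early-start schedule: Task 3@1, Task 1@1, Task 2@1, Task 4@1.
Load per hour: hour 1: 14, hour 2: 10, hour 3: 3, hour 4: 3, hour 5: 0.
Peak is 14.

14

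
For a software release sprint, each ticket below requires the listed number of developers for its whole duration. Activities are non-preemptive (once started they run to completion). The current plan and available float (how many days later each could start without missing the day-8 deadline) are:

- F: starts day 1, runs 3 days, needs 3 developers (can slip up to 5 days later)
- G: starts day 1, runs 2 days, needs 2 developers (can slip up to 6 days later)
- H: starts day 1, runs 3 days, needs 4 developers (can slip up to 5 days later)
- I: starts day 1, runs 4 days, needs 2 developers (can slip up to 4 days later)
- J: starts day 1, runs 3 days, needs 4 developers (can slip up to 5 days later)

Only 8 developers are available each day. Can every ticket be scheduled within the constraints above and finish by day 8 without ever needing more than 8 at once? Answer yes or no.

Schedule F@1, G@1, H@3, I@4, J@6: d1:5  d2:5  d3:7  d4:6  d5:6  d6:6  d7:6  d8:4 — peak 7 ≤ 8.

yes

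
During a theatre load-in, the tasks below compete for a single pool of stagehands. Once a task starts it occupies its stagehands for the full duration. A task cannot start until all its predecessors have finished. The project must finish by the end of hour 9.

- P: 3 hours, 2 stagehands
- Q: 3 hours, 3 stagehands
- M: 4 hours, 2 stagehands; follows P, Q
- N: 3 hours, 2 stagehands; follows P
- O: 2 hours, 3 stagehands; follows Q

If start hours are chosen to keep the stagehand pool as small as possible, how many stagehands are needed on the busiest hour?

Early-start (P@1, Q@1, M@4, N@4, O@4) gives peak 7: h1:5  h2:5  h3:5  h4:7  h5:7  h6:4  h7:2  h8:0  h9:0.
Shift O→7.
Schedule P@1, Q@1, M@4, N@4, O@7: h1:5  h2:5  h3:5  h4:4  h5:4  h6:4  h7:5  h8:3  h9:0 — peak 5.

5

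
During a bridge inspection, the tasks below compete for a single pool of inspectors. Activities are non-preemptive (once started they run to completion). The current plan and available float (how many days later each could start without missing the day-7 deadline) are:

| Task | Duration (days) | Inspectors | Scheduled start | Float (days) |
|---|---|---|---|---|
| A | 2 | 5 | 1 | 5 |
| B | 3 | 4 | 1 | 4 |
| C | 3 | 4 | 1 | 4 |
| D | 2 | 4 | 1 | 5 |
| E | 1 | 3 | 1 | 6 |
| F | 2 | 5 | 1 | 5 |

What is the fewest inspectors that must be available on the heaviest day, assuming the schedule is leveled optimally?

9

Early-start (A@1, B@1, C@1, D@1, E@1, F@1) gives peak 25: d1:25  d2:22  d3:8  d4:0  d5:0  d6:0  d7:0.
Shift C→3, D→4, E→6, F→6.
Schedule A@1, B@1, C@3, D@4, E@6, F@6: d1:9  d2:9  d3:8  d4:8  d5:8  d6:8  d7:5 — peak 9.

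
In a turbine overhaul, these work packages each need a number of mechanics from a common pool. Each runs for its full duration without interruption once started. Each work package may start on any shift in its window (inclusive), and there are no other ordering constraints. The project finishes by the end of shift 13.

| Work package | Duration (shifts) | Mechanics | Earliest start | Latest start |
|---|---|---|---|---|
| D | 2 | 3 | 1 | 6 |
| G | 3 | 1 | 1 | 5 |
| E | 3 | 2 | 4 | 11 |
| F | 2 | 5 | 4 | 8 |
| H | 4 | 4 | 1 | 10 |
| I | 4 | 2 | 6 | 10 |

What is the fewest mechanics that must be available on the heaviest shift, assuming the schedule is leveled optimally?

5

Early-start (D@1, G@1, E@4, F@4, H@1, I@6) gives peak 11: s1:8  s2:8  s3:5  s4:11  s5:7  s6:4  s7:2  s8:2  s9:2  s10:0  s11:0  s12:0  s13:0.
Shift E→6, H→10.
Schedule D@1, G@1, E@6, F@4, H@10, I@6: s1:4  s2:4  s3:1  s4:5  s5:5  s6:4  s7:4  s8:4  s9:2  s10:4  s11:4  s12:4  s13:4 — peak 5.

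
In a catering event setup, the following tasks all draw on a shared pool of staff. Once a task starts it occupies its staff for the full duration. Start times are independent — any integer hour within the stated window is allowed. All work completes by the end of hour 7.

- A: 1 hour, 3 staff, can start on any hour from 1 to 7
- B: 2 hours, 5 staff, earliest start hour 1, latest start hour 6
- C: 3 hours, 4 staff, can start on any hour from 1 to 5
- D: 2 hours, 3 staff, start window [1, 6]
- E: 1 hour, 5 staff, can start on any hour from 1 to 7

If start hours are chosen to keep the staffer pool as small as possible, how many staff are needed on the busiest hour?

Early-start (A@1, B@1, C@1, D@1, E@1) gives peak 20: h1:20  h2:12  h3:4  h4:0  h5:0  h6:0  h7:0.
Shift B→2, C→4, D→4, E→7.
Schedule A@1, B@2, C@4, D@4, E@7: h1:3  h2:5  h3:5  h4:7  h5:7  h6:4  h7:5 — peak 7.

7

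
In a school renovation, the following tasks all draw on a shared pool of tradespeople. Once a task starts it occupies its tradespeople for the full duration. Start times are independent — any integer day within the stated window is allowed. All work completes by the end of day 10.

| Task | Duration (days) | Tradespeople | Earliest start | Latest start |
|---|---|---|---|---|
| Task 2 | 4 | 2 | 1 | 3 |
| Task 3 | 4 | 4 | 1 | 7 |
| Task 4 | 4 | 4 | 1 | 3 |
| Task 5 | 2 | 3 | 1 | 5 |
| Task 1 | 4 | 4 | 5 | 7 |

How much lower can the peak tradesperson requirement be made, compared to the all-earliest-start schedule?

5

Early-start peak: d1:13  d2:13  d3:10  d4:10  d5:4  d6:4  d7:4  d8:4  d9:0  d10:0 ⇒ 13.
Leveled (Task 2@1, Task 3@5, Task 4@1, Task 5@5, Task 1@7): d1:6  d2:6  d3:6  d4:6  d5:7  d6:7  d7:8  d8:8  d9:4  d10:4 ⇒ 8.
Reduction 13 − 8 = 5.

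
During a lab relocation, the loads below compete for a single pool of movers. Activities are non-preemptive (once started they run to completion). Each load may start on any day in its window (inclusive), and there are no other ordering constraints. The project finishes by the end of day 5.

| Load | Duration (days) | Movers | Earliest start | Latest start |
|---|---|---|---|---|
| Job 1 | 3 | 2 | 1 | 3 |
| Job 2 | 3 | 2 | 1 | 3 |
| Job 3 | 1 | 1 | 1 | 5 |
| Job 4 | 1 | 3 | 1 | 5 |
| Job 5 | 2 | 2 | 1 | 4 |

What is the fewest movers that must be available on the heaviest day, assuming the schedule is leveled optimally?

Early-start (Job 1@1, Job 2@1, Job 3@1, Job 4@1, Job 5@1) gives peak 10: d1:10  d2:6  d3:4  d4:0  d5:0.
Shift Job 4→4, Job 5→4.
Schedule Job 1@1, Job 2@1, Job 3@1, Job 4@4, Job 5@4: d1:5  d2:4  d3:4  d4:5  d5:2 — peak 5.

5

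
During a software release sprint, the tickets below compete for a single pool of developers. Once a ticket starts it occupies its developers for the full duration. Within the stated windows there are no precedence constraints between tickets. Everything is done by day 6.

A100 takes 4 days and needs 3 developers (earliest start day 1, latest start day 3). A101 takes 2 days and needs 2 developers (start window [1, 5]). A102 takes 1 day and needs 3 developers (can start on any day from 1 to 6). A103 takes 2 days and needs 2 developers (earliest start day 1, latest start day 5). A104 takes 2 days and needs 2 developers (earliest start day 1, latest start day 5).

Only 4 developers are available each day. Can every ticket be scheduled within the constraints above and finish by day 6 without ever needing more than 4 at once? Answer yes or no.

Total developer-days = 27; over 6 days the average is 27/6 > 4, so some day must exceed 4.

no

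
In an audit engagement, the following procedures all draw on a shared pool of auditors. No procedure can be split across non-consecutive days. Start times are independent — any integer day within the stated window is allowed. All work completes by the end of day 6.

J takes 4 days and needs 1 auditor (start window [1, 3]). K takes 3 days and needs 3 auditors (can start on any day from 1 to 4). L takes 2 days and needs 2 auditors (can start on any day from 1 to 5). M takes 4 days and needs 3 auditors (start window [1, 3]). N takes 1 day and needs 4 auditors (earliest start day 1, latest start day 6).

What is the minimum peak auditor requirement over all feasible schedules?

7

Early-start (J@1, K@1, L@1, M@1, N@1) gives peak 13: d1:13  d2:9  d3:7  d4:4  d5:0  d6:0.
Shift M→3, N→5.
Schedule J@1, K@1, L@1, M@3, N@5: d1:6  d2:6  d3:7  d4:4  d5:7  d6:3 — peak 7.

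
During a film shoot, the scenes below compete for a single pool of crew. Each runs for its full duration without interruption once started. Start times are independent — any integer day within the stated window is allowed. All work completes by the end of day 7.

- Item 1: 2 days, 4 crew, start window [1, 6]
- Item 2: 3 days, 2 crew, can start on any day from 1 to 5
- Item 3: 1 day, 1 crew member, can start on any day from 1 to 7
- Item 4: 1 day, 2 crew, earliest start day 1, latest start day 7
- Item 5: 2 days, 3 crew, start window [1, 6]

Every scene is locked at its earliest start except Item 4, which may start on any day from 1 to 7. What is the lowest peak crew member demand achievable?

Item 4@1: d1:12  d2:9  d3:2  d4:0  d5:0  d6:0  d7:0 → peak 12
Item 4@2: d1:10  d2:11  d3:2  d4:0  d5:0  d6:0  d7:0 → peak 11
Item 4@3: d1:10  d2:9  d3:4  d4:0  d5:0  d6:0  d7:0 → peak 10
Item 4@4: d1:10  d2:9  d3:2  d4:2  d5:0  d6:0  d7:0 → peak 10
Item 4@5: d1:10  d2:9  d3:2  d4:0  d5:2  d6:0  d7:0 → peak 10
Item 4@6: d1:10  d2:9  d3:2  d4:0  d5:0  d6:2  d7:0 → peak 10
Item 4@7: d1:10  d2:9  d3:2  d4:0  d5:0  d6:0  d7:2 → peak 10
Best is Item 4@3, peak 10.

10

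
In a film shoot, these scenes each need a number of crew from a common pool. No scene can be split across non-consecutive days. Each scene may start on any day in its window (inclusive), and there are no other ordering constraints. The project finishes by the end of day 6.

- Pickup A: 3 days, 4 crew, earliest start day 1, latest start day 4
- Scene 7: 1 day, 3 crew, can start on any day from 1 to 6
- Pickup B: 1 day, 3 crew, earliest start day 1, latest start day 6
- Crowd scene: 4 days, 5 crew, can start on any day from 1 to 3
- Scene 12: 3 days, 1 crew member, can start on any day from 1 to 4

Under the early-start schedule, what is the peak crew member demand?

Early-start schedule: Pickup A@1, Scene 7@1, Pickup B@1, Crowd scene@1, Scene 12@1.
Load per day: day 1: 16, day 2: 10, day 3: 10, day 4: 5, day 5: 0, day 6: 0.
Peak is 16.

16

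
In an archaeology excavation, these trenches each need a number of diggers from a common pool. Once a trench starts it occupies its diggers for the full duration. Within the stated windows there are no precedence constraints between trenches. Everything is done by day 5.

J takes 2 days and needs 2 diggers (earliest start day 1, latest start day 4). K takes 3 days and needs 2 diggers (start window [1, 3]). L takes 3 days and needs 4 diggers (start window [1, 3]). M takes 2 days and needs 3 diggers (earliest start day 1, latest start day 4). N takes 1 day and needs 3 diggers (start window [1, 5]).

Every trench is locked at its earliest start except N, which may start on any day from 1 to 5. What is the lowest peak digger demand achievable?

N@1: d1:14  d2:11  d3:6  d4:0  d5:0 → peak 14
N@2: d1:11  d2:14  d3:6  d4:0  d5:0 → peak 14
N@3: d1:11  d2:11  d3:9  d4:0  d5:0 → peak 11
N@4: d1:11  d2:11  d3:6  d4:3  d5:0 → peak 11
N@5: d1:11  d2:11  d3:6  d4:0  d5:3 → peak 11
Best is N@3, peak 11.

11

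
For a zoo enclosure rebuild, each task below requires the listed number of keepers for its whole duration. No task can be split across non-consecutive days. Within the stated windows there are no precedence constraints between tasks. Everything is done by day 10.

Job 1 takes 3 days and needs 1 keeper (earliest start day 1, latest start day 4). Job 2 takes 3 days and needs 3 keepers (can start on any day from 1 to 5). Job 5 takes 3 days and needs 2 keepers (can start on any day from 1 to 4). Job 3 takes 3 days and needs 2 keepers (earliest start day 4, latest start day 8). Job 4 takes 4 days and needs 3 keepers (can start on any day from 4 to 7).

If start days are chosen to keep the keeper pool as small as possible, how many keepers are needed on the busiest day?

4

Early-start (Job 1@1, Job 2@1, Job 5@1, Job 3@4, Job 4@4) gives peak 6: d1:6  d2:6  d3:6  d4:5  d5:5  d6:5  d7:3  d8:0  d9:0  d10:0.
Shift Job 5→4, Job 4→7.
Schedule Job 1@1, Job 2@1, Job 5@4, Job 3@4, Job 4@7: d1:4  d2:4  d3:4  d4:4  d5:4  d6:4  d7:3  d8:3  d9:3  d10:3 — peak 4.
Total keeper-days = 36 over 10 days ⇒ peak ≥ ⌈36/10⌉ = 4, so 4 is optimal.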